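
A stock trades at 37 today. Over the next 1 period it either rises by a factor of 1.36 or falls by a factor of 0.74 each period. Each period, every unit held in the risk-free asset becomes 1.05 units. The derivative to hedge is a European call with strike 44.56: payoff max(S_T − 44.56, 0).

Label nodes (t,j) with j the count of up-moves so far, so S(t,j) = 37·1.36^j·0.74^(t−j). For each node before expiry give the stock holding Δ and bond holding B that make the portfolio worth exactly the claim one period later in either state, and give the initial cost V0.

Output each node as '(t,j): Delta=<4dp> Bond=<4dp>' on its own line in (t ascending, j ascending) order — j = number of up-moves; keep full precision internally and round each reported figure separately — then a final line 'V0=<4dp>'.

(0,0): Delta=0.2511 Bond=-6.5475
V0=2.7429

Since d<R<u, set p* = (R−d)/(u−d) = 0.5000; price each node as the discounted p*-expectation of its children.
Terminal values V(1,·): V(1,0)=0.0000, V(1,1)=5.7600
  t=0,j=0: stock 37.0000 → up 50.3200 (V=5.7600), down 27.3800 (V=0.0000). Price 2.7429; hedge Δ=0.2511, bond B=-6.5475.
Root portfolio cost Δ·37+B reproduces V0=2.7429.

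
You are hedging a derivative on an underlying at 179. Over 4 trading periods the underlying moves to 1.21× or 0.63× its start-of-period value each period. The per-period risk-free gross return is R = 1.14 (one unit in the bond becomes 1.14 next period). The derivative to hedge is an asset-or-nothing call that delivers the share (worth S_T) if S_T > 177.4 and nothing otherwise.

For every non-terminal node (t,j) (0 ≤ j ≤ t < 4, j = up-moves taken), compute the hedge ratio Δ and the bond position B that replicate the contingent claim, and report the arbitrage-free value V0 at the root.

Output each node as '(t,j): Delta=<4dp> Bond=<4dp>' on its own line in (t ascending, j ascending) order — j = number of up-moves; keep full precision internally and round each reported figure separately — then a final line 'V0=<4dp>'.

Under the risk-neutral measure, an up-move has probability p* = (R−d)/(u−d) = 0.8793 and values discount at R = 1.14.
Terminal payoffs: V(4,0)=0.0000, V(4,1)=0.0000, V(4,2)=0.0000, V(4,3)=199.7789, V(4,4)=383.7024
(3,0): S=44.7584. Δ = (V_up−V_dn)/(S_up−S_dn) = (0.0000−0.0000)/(54.1577−28.1978) = 0.0000. V = [p*·0.0000 + (1−p*)·0.0000]/1.14 = 0.0000. B = V − Δ·S = 0.0000.
(3,1): S=85.9646. Δ = (V_up−V_dn)/(S_up−S_dn) = (0.0000−0.0000)/(104.0171−54.1577) = 0.0000. V = [p*·0.0000 + (1−p*)·0.0000]/1.14 = 0.0000. B = V − Δ·S = 0.0000.
(3,2): S=165.1066. Δ = (V_up−V_dn)/(S_up−S_dn) = (199.7789−0.0000)/(199.7789−104.0171) = 2.0862. V = [p*·199.7789 + (1−p*)·0.0000]/1.14 = 154.0945. B = V − Δ·S = -190.3520.
(3,3): S=317.1094. Δ = (V_up−V_dn)/(S_up−S_dn) = (383.7024−199.7789)/(383.7024−199.7789) = 1.0000. V = [p*·383.7024 + (1−p*)·199.7789]/1.14 = 317.1094. B = V − Δ·S = 0.0000.
(2,0): S=71.0451. Δ = (V_up−V_dn)/(S_up−S_dn) = (0.0000−0.0000)/(85.9646−44.7584) = 0.0000. V = [p*·0.0000 + (1−p*)·0.0000]/1.14 = 0.0000. B = V − Δ·S = 0.0000.
(2,1): S=136.4517. Δ = (V_up−V_dn)/(S_up−S_dn) = (154.0945−0.0000)/(165.1066−85.9646) = 1.9471. V = [p*·154.0945 + (1−p*)·0.0000]/1.14 = 118.8569. B = V − Δ·S = -146.8232.
(2,2): S=262.0739. Δ = (V_up−V_dn)/(S_up−S_dn) = (317.1094−154.0945)/(317.1094−165.1066) = 1.0724. V = [p*·317.1094 + (1−p*)·154.0945]/1.14 = 260.9081. B = V − Δ·S = -20.1522.
(1,0): S=112.7700. Δ = (V_up−V_dn)/(S_up−S_dn) = (118.8569−0.0000)/(136.4517−71.0451) = 1.8172. V = [p*·118.8569 + (1−p*)·0.0000]/1.14 = 91.6773. B = V − Δ·S = -113.2484.
(1,1): S=216.5900. Δ = (V_up−V_dn)/(S_up−S_dn) = (260.9081−118.8569)/(262.0739−136.4517) = 1.1308. V = [p*·260.9081 + (1−p*)·118.8569]/1.14 = 213.8280. B = V − Δ·S = -31.0878.
(0,0): S=179.0000. Δ = (V_up−V_dn)/(S_up−S_dn) = (213.8280−91.6773)/(216.5900−112.7700) = 1.1766. V = [p*·213.8280 + (1−p*)·91.6773]/1.14 = 174.6366. B = V − Δ·S = -35.9682.
Check: Δ(0,0)·S0 + B(0,0) = 174.6366 = V0.

(0,0): Delta=1.1766 Bond=-35.9682
(1,0): Delta=1.8172 Bond=-113.2484
(1,1): Delta=1.1308 Bond=-31.0878
(2,0): Delta=0.0000 Bond=0.0000
(2,1): Delta=1.9471 Bond=-146.8232
(2,2): Delta=1.0724 Bond=-20.1522
(3,0): Delta=0.0000 Bond=0.0000
(3,1): Delta=0.0000 Bond=0.0000
(3,2): Delta=2.0862 Bond=-190.3520
(3,3): Delta=1.0000 Bond=0.0000
V0=174.6366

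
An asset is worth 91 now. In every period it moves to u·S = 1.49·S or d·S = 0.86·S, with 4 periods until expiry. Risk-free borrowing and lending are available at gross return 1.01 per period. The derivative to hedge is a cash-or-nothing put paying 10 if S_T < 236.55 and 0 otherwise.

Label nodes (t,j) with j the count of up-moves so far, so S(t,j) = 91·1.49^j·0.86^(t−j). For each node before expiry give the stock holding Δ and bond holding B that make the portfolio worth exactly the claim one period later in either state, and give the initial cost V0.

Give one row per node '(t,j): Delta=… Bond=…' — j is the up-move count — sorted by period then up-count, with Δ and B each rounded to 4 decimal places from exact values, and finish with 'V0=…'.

Risk-neutral probability p* = (R−d)/(u−d) = (1.01−0.86)/(1.49−0.86) = 0.2381.
At expiry t=4: V(4,0)=10.0000, V(4,1)=10.0000, V(4,2)=10.0000, V(4,3)=0.0000, V(4,4)=0.0000
  t=3,j=0: stock 57.8811 → up 86.2428 (V=10.0000), down 49.7777 (V=10.0000). Price 9.9010; hedge Δ=0.0000, bond B=9.9010.
  t=3,j=1: stock 100.2824 → up 149.4207 (V=10.0000), down 86.2428 (V=10.0000). Price 9.9010; hedge Δ=0.0000, bond B=9.9010.
  t=3,j=2: stock 173.7450 → up 258.8801 (V=0.0000), down 149.4207 (V=10.0000). Price 7.5436; hedge Δ=-0.0914, bond B=23.4166.
  t=3,j=3: stock 301.0234 → up 448.5248 (V=0.0000), down 258.8801 (V=0.0000). Price 0.0000; hedge Δ=0.0000, bond B=0.0000.
  t=2,j=0: stock 67.3036 → up 100.2824 (V=9.9010), down 57.8811 (V=9.9010). Price 9.8030; hedge Δ=0.0000, bond B=9.8030.
  t=2,j=1: stock 116.6074 → up 173.7450 (V=7.5436), down 100.2824 (V=9.9010). Price 9.2472; hedge Δ=-0.0321, bond B=12.9891.
  t=2,j=2: stock 202.0291 → up 301.0234 (V=0.0000), down 173.7450 (V=7.5436). Price 5.6906; hedge Δ=-0.0593, bond B=17.6646.
  t=1,j=0: stock 78.2600 → up 116.6074 (V=9.2472), down 67.3036 (V=9.8030). Price 9.5749; hedge Δ=-0.0113, bond B=10.4570.
  t=1,j=1: stock 135.5900 → up 202.0291 (V=5.6906), down 116.6074 (V=9.2472). Price 8.3172; hedge Δ=-0.0416, bond B=13.9627.
  t=0,j=0: stock 91.0000 → up 135.5900 (V=8.3172), down 78.2600 (V=9.5749). Price 9.1836; hedge Δ=-0.0219, bond B=11.1799.
The time-0 hedge costs 9.1836, which is the no-arbitrage price.

(0,0): Delta=-0.0219 Bond=11.1799
(1,0): Delta=-0.0113 Bond=10.4570
(1,1): Delta=-0.0416 Bond=13.9627
(2,0): Delta=0.0000 Bond=9.8030
(2,1): Delta=-0.0321 Bond=12.9891
(2,2): Delta=-0.0593 Bond=17.6646
(3,0): Delta=0.0000 Bond=9.9010
(3,1): Delta=0.0000 Bond=9.9010
(3,2): Delta=-0.0914 Bond=23.4166
(3,3): Delta=0.0000 Bond=0.0000
V0=9.1836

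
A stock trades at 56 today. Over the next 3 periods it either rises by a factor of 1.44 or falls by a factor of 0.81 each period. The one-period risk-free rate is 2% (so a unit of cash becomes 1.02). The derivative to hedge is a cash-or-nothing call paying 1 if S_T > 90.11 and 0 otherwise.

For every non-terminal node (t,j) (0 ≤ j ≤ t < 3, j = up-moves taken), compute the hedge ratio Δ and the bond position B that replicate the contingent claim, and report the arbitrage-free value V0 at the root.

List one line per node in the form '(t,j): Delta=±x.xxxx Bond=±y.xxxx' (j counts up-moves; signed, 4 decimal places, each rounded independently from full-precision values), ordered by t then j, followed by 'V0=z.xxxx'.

Risk-neutral probability p* = (R−d)/(u−d) = (1.02−0.81)/(1.44−0.81) = 0.3333.
Terminal values V(3,·): V(3,0)=0.0000, V(3,1)=0.0000, V(3,2)=1.0000, V(3,3)=1.0000
Node (2,0) S=36.7416: V=(p*·0.0000+(1−p*)·0.0000)/1.02=0.0000; Δ=(0.0000−0.0000)/(52.9079−29.7607)=0.0000; B=V−Δ·S=0.0000
Node (2,1) S=65.3184: V=(p*·1.0000+(1−p*)·0.0000)/1.02=0.3268; Δ=(1.0000−0.0000)/(94.0585−52.9079)=0.0243; B=V−Δ·S=-1.2605
Node (2,2) S=116.1216: V=(p*·1.0000+(1−p*)·1.0000)/1.02=0.9804; Δ=(1.0000−1.0000)/(167.2151−94.0585)=0.0000; B=V−Δ·S=0.9804
Node (1,0) S=45.3600: V=(p*·0.3268+(1−p*)·0.0000)/1.02=0.1068; Δ=(0.3268−0.0000)/(65.3184−36.7416)=0.0114; B=V−Δ·S=-0.4119
Node (1,1) S=80.6400: V=(p*·0.9804+(1−p*)·0.3268)/1.02=0.5340; Δ=(0.9804−0.3268)/(116.1216−65.3184)=0.0129; B=V−Δ·S=-0.5035
Node (0,0) S=56.0000: V=(p*·0.5340+(1−p*)·0.1068)/1.02=0.2443; Δ=(0.5340−0.1068)/(80.6400−45.3600)=0.0121; B=V−Δ·S=-0.4338
Check: Δ(0,0)·S0 + B(0,0) = 0.2443 = V0.

(0,0): Delta=0.0121 Bond=-0.4338
(1,0): Delta=0.0114 Bond=-0.4119
(1,1): Delta=0.0129 Bond=-0.5035
(2,0): Delta=0.0000 Bond=0.0000
(2,1): Delta=0.0243 Bond=-1.2605
(2,2): Delta=0.0000 Bond=0.9804
V0=0.2443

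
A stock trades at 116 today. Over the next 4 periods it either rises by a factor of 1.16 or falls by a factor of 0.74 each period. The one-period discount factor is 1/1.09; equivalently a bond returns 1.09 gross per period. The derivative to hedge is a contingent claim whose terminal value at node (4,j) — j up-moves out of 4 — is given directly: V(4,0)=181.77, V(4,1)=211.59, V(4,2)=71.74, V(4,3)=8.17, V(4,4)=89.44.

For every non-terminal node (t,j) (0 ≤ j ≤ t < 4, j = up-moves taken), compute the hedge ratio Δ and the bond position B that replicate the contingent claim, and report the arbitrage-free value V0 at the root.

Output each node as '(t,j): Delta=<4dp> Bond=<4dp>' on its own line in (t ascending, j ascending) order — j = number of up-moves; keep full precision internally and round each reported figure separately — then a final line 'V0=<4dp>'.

(0,0): Delta=0.2438 Bond=12.7990
(1,0): Delta=-1.9182 Bond=199.5400
(1,1): Delta=0.5197 Bond=-23.1669
(2,0): Delta=-3.8367 Bond=339.3642
(2,1): Delta=-1.6734 Bond=193.1254
(2,2): Delta=0.7995 Bond=-68.9274
(3,0): Delta=1.5104 Bond=118.5596
(3,1): Delta=-4.5189 Bond=420.1765
(3,2): Delta=-1.3104 Bond=168.5727
(3,3): Delta=1.0687 Bond=-123.8716
V0=41.0841

Under the risk-neutral measure, an up-move has probability p* = (R−d)/(u−d) = 0.8333 and values discount at R = 1.09.
At expiry t=4: V(4,0)=181.7700, V(4,1)=211.5900, V(4,2)=71.7400, V(4,3)=8.1700, V(4,4)=89.4400
Node (3,0) S=47.0060: V=(p*·211.5900+(1−p*)·181.7700)/1.09=189.5596; Δ=(211.5900−181.7700)/(54.5269−34.7844)=1.5104; B=V−Δ·S=118.5596
Node (3,1) S=73.6851: V=(p*·71.7400+(1−p*)·211.5900)/1.09=87.2003; Δ=(71.7400−211.5900)/(85.4747−54.5269)=-4.5189; B=V−Δ·S=420.1765
Node (3,2) S=115.5063: V=(p*·8.1700+(1−p*)·71.7400)/1.09=17.2156; Δ=(8.1700−71.7400)/(133.9873−85.4747)=-1.3104; B=V−Δ·S=168.5727
Node (3,3) S=181.0639: V=(p*·89.4400+(1−p*)·8.1700)/1.09=69.6284; Δ=(89.4400−8.1700)/(210.0342−133.9873)=1.0687; B=V−Δ·S=-123.8716
Node (2,0) S=63.5216: V=(p*·87.2003+(1−p*)·189.5596)/1.09=95.6516; Δ=(87.2003−189.5596)/(73.6851−47.0060)=-3.8367; B=V−Δ·S=339.3642
Node (2,1) S=99.5744: V=(p*·17.2156+(1−p*)·87.2003)/1.09=26.4952; Δ=(17.2156−87.2003)/(115.5063−73.6851)=-1.6734; B=V−Δ·S=193.1254
Node (2,2) S=156.0896: V=(p*·69.6284+(1−p*)·17.2156)/1.09=55.8651; Δ=(69.6284−17.2156)/(181.0639−115.5063)=0.7995; B=V−Δ·S=-68.9274
Node (1,0) S=85.8400: V=(p*·26.4952+(1−p*)·95.6516)/1.09=34.8819; Δ=(26.4952−95.6516)/(99.5744−63.5216)=-1.9182; B=V−Δ·S=199.5400
Node (1,1) S=134.5600: V=(p*·55.8651+(1−p*)·26.4952)/1.09=46.7616; Δ=(55.8651−26.4952)/(156.0896−99.5744)=0.5197; B=V−Δ·S=-23.1669
Node (0,0) S=116.0000: V=(p*·46.7616+(1−p*)·34.8819)/1.09=41.0841; Δ=(46.7616−34.8819)/(134.5600−85.8400)=0.2438; B=V−Δ·S=12.7990
The time-0 hedge costs 41.0841, which is the no-arbitrage price.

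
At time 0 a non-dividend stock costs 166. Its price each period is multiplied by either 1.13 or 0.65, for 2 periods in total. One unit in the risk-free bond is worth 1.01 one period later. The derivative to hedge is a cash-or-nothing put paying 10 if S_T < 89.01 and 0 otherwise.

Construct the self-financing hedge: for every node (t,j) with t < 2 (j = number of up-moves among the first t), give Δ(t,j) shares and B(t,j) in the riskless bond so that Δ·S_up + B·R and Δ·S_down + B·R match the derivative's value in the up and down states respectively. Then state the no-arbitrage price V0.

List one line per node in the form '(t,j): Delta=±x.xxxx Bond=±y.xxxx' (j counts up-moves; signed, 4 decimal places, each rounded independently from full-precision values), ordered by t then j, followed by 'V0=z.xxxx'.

(0,0): Delta=-0.0311 Bond=5.7695
(1,0): Delta=-0.1931 Bond=23.3086
(1,1): Delta=0.0000 Bond=0.0000
V0=0.6127

Under the risk-neutral measure, an up-move has probability p* = (R−d)/(u−d) = 0.7500 and values discount at R = 1.01.
Payoff layer (t=2): V(2,0)=10.0000, V(2,1)=0.0000, V(2,2)=0.0000
(1,0): S=107.9000. Δ = (V_up−V_dn)/(S_up−S_dn) = (0.0000−10.0000)/(121.9270−70.1350) = -0.1931. V = [p*·0.0000 + (1−p*)·10.0000]/1.01 = 2.4752. B = V − Δ·S = 23.3086.
(1,1): S=187.5800. Δ = (V_up−V_dn)/(S_up−S_dn) = (0.0000−0.0000)/(211.9654−121.9270) = 0.0000. V = [p*·0.0000 + (1−p*)·0.0000]/1.01 = 0.0000. B = V − Δ·S = 0.0000.
(0,0): S=166.0000. Δ = (V_up−V_dn)/(S_up−S_dn) = (0.0000−2.4752)/(187.5800−107.9000) = -0.0311. V = [p*·0.0000 + (1−p*)·2.4752]/1.01 = 0.6127. B = V − Δ·S = 5.7695.
Check: Δ(0,0)·S0 + B(0,0) = 0.6127 = V0.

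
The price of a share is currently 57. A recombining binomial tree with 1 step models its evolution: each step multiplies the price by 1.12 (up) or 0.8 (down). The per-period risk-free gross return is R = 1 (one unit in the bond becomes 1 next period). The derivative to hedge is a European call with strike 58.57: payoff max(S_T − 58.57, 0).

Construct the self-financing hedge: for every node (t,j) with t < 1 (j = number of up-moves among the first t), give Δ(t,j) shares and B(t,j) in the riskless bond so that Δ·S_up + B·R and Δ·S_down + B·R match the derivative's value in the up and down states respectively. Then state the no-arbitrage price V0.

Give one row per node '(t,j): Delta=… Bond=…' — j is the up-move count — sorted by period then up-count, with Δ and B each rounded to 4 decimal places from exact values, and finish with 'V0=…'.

Since d<R<u, set p* = (R−d)/(u−d) = 0.6250; price each node as the discounted p*-expectation of its children.
At expiry t=1: V(1,0)=0.0000, V(1,1)=5.2700
Node (0,0) S=57.0000: V=(p*·5.2700+(1−p*)·0.0000)/1=3.2938; Δ=(5.2700−0.0000)/(63.8400−45.6000)=0.2889; B=V−Δ·S=-13.1750
Check: Δ(0,0)·S0 + B(0,0) = 3.2938 = V0.

(0,0): Delta=0.2889 Bond=-13.1750
V0=3.2938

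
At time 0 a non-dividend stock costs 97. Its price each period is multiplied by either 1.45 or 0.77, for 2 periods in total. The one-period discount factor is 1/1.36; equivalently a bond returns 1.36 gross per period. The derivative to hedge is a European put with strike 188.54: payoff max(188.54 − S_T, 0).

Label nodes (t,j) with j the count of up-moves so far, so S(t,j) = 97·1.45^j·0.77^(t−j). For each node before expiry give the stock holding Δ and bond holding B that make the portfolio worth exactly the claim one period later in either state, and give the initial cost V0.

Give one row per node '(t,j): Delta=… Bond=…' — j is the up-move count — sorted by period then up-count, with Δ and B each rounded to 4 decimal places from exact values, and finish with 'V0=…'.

(0,0): Delta=-0.8510 Bond=93.7540
(1,0): Delta=-1.0000 Bond=138.6324
(1,1): Delta=-0.8390 Bond=125.8080
V0=11.2046

Under the risk-neutral measure, an up-move has probability p* = (R−d)/(u−d) = 0.8676 and values discount at R = 1.36.
At expiry t=2: V(2,0)=131.0287, V(2,1)=80.2395, V(2,2)=0.0000
Node (1,0) S=74.6900: V=(p*·80.2395+(1−p*)·131.0287)/1.36=63.9424; Δ=(80.2395−131.0287)/(108.3005−57.5113)=-1.0000; B=V−Δ·S=138.6324
Node (1,1) S=140.6500: V=(p*·0.0000+(1−p*)·80.2395)/1.36=7.8088; Δ=(0.0000−80.2395)/(203.9425−108.3005)=-0.8390; B=V−Δ·S=125.8080
Node (0,0) S=97.0000: V=(p*·7.8088+(1−p*)·63.9424)/1.36=11.2046; Δ=(7.8088−63.9424)/(140.6500−74.6900)=-0.8510; B=V−Δ·S=93.7540
Check: Δ(0,0)·S0 + B(0,0) = 11.2046 = V0.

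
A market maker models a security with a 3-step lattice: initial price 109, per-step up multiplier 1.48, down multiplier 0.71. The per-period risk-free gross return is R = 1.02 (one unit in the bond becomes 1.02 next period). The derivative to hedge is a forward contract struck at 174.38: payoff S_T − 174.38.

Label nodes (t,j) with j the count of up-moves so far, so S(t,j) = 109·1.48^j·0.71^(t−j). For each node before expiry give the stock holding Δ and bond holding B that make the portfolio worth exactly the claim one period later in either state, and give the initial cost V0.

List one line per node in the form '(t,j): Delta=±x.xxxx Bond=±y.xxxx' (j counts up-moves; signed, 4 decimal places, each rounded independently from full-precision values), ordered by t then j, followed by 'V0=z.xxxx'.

No-arbitrage ⇒ martingale measure with p* = (R−d)/(u−d) = 0.4026.
Payoff layer (t=3): V(3,0)=-135.3677, V(3,1)=-93.0586, V(3,2)=-4.8649, V(3,3)=178.9753
(2,0): S=54.9469. Δ = (V_up−V_dn)/(S_up−S_dn) = (-93.0586−-135.3677)/(81.3214−39.0123) = 1.0000. V = [p*·-93.0586 + (1−p*)·-135.3677]/1.02 = -116.0139. B = V − Δ·S = -170.9608.
(2,1): S=114.5372. Δ = (V_up−V_dn)/(S_up−S_dn) = (-4.8649−-93.0586)/(169.5151−81.3214) = 1.0000. V = [p*·-4.8649 + (1−p*)·-93.0586]/1.02 = -56.4236. B = V − Δ·S = -170.9608.
(2,2): S=238.7536. Δ = (V_up−V_dn)/(S_up−S_dn) = (178.9753−-4.8649)/(353.3553−169.5151) = 1.0000. V = [p*·178.9753 + (1−p*)·-4.8649]/1.02 = 67.7928. B = V − Δ·S = -170.9608.
(1,0): S=77.3900. Δ = (V_up−V_dn)/(S_up−S_dn) = (-56.4236−-116.0139)/(114.5372−54.9469) = 1.0000. V = [p*·-56.4236 + (1−p*)·-116.0139]/1.02 = -90.2186. B = V − Δ·S = -167.6086.
(1,1): S=161.3200. Δ = (V_up−V_dn)/(S_up−S_dn) = (67.7928−-56.4236)/(238.7536−114.5372) = 1.0000. V = [p*·67.7928 + (1−p*)·-56.4236]/1.02 = -6.2886. B = V − Δ·S = -167.6086.
(0,0): S=109.0000. Δ = (V_up−V_dn)/(S_up−S_dn) = (-6.2886−-90.2186)/(161.3200−77.3900) = 1.0000. V = [p*·-6.2886 + (1−p*)·-90.2186]/1.02 = -55.3222. B = V − Δ·S = -164.3222.
The time-0 hedge costs -55.3222, which is the no-arbitrage price.

(0,0): Delta=1.0000 Bond=-164.3222
(1,0): Delta=1.0000 Bond=-167.6086
(1,1): Delta=1.0000 Bond=-167.6086
(2,0): Delta=1.0000 Bond=-170.9608
(2,1): Delta=1.0000 Bond=-170.9608
(2,2): Delta=1.0000 Bond=-170.9608
V0=-55.3222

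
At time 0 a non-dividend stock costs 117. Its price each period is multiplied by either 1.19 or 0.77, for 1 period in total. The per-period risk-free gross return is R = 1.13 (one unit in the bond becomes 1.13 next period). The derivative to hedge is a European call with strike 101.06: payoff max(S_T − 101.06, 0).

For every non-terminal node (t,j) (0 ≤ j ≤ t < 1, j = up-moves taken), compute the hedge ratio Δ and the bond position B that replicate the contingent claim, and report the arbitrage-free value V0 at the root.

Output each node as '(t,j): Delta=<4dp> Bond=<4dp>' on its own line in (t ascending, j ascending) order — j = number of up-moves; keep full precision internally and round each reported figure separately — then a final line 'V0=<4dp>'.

No-arbitrage ⇒ martingale measure with p* = (R−d)/(u−d) = 0.8571.
At expiry t=1: V(1,0)=0.0000, V(1,1)=38.1700
  t=0,j=0: stock 117.0000 → up 139.2300 (V=38.1700), down 90.0900 (V=0.0000). Price 28.9532; hedge Δ=0.7768, bond B=-61.9277.
Root portfolio cost Δ·117+B reproduces V0=28.9532.

(0,0): Delta=0.7768 Bond=-61.9277
V0=28.9532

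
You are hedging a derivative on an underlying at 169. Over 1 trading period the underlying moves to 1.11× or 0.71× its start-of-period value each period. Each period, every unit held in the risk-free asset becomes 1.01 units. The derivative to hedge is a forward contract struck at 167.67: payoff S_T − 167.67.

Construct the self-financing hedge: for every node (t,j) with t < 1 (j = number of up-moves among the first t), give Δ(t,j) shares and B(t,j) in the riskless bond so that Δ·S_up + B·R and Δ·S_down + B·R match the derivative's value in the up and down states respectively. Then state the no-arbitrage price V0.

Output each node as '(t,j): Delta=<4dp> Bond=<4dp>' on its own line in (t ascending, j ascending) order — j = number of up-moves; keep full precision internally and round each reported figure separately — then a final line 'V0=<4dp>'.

(0,0): Delta=1.0000 Bond=-166.0099
V0=2.9901

Since d<R<u, set p* = (R−d)/(u−d) = 0.7500; price each node as the discounted p*-expectation of its children.
Terminal values V(1,·): V(1,0)=-47.6800, V(1,1)=19.9200
(0,0): S=169.0000. Δ = (V_up−V_dn)/(S_up−S_dn) = (19.9200−-47.6800)/(187.5900−119.9900) = 1.0000. V = [p*·19.9200 + (1−p*)·-47.6800]/1.01 = 2.9901. B = V − Δ·S = -166.0099.
Each (Δ,B) replicates both successor values, so the strategy is self-financing and V0 is arbitrage-free.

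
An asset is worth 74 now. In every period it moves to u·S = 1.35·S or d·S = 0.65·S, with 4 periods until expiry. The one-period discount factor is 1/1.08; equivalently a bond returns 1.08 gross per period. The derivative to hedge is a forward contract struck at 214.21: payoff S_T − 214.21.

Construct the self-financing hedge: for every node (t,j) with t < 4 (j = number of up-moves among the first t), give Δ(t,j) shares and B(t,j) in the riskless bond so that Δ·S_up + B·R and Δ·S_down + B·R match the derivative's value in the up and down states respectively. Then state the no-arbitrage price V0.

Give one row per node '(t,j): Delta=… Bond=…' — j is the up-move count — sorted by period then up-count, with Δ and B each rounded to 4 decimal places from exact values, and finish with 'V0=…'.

No-arbitrage ⇒ martingale measure with p* = (R−d)/(u−d) = 0.6143.
At expiry t=4: V(4,0)=-201.0005, V(4,1)=-186.7750, V(4,2)=-157.2295, V(4,3)=-95.8660, V(4,4)=31.5815
Node (3,0) S=20.3223: V=(p*·-186.7750+(1−p*)·-201.0005)/1.08=-178.0203; Δ=(-186.7750−-201.0005)/(27.4350−13.2095)=1.0000; B=V−Δ·S=-198.3426
Node (3,1) S=42.2078: V=(p*·-157.2295+(1−p*)·-186.7750)/1.08=-156.1348; Δ=(-157.2295−-186.7750)/(56.9805−27.4350)=1.0000; B=V−Δ·S=-198.3426
Node (3,2) S=87.6623: V=(p*·-95.8660+(1−p*)·-157.2295)/1.08=-110.6803; Δ=(-95.8660−-157.2295)/(118.3440−56.9805)=1.0000; B=V−Δ·S=-198.3426
Node (3,3) S=182.0678: V=(p*·31.5815+(1−p*)·-95.8660)/1.08=-16.2748; Δ=(31.5815−-95.8660)/(245.7915−118.3440)=1.0000; B=V−Δ·S=-198.3426
Node (2,0) S=31.2650: V=(p*·-156.1348+(1−p*)·-178.0203)/1.08=-152.3855; Δ=(-156.1348−-178.0203)/(42.2078−20.3223)=1.0000; B=V−Δ·S=-183.6505
Node (2,1) S=64.9350: V=(p*·-110.6803+(1−p*)·-156.1348)/1.08=-118.7155; Δ=(-110.6803−-156.1348)/(87.6623−42.2078)=1.0000; B=V−Δ·S=-183.6505
Node (2,2) S=134.8650: V=(p*·-16.2748+(1−p*)·-110.6803)/1.08=-48.7855; Δ=(-16.2748−-110.6803)/(182.0678−87.6623)=1.0000; B=V−Δ·S=-183.6505
Node (1,0) S=48.1000: V=(p*·-118.7155+(1−p*)·-152.3855)/1.08=-121.9468; Δ=(-118.7155−-152.3855)/(64.9350−31.2650)=1.0000; B=V−Δ·S=-170.0468
Node (1,1) S=99.9000: V=(p*·-48.7855+(1−p*)·-118.7155)/1.08=-70.1468; Δ=(-48.7855−-118.7155)/(134.8650−64.9350)=1.0000; B=V−Δ·S=-170.0468
Node (0,0) S=74.0000: V=(p*·-70.1468+(1−p*)·-121.9468)/1.08=-83.4507; Δ=(-70.1468−-121.9468)/(99.9000−48.1000)=1.0000; B=V−Δ·S=-157.4507
Root portfolio cost Δ·74+B reproduces V0=-83.4507.

(0,0): Delta=1.0000 Bond=-157.4507
(1,0): Delta=1.0000 Bond=-170.0468
(1,1): Delta=1.0000 Bond=-170.0468
(2,0): Delta=1.0000 Bond=-183.6505
(2,1): Delta=1.0000 Bond=-183.6505
(2,2): Delta=1.0000 Bond=-183.6505
(3,0): Delta=1.0000 Bond=-198.3426
(3,1): Delta=1.0000 Bond=-198.3426
(3,2): Delta=1.0000 Bond=-198.3426
(3,3): Delta=1.0000 Bond=-198.3426
V0=-83.4507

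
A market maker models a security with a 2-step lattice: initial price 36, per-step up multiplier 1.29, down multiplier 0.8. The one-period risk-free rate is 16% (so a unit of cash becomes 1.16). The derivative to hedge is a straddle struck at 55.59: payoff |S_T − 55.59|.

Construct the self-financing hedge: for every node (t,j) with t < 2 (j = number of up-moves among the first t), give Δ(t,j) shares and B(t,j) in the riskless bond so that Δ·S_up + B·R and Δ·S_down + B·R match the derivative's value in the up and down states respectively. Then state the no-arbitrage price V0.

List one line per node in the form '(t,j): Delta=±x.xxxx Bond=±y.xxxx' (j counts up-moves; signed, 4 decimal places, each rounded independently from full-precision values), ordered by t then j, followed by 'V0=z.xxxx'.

(0,0): Delta=-0.6900 Bond=33.6148
(1,0): Delta=-1.0000 Bond=47.9224
(1,1): Delta=-0.6205 Bond=35.7687
V0=8.7764

Under the risk-neutral measure, an up-move has probability p* = (R−d)/(u−d) = 0.7347 and values discount at R = 1.16.
Terminal values V(2,·): V(2,0)=32.5500, V(2,1)=18.4380, V(2,2)=4.3176
(1,0): S=28.8000. Δ = (V_up−V_dn)/(S_up−S_dn) = (18.4380−32.5500)/(37.1520−23.0400) = -1.0000. V = [p*·18.4380 + (1−p*)·32.5500]/1.16 = 19.1224. B = V − Δ·S = 47.9224.
(1,1): S=46.4400. Δ = (V_up−V_dn)/(S_up−S_dn) = (4.3176−18.4380)/(59.9076−37.1520) = -0.6205. V = [p*·4.3176 + (1−p*)·18.4380]/1.16 = 6.9516. B = V − Δ·S = 35.7687.
(0,0): S=36.0000. Δ = (V_up−V_dn)/(S_up−S_dn) = (6.9516−19.1224)/(46.4400−28.8000) = -0.6900. V = [p*·6.9516 + (1−p*)·19.1224]/1.16 = 8.7764. B = V − Δ·S = 33.6148.
The time-0 hedge costs 8.7764, which is the no-arbitrage price.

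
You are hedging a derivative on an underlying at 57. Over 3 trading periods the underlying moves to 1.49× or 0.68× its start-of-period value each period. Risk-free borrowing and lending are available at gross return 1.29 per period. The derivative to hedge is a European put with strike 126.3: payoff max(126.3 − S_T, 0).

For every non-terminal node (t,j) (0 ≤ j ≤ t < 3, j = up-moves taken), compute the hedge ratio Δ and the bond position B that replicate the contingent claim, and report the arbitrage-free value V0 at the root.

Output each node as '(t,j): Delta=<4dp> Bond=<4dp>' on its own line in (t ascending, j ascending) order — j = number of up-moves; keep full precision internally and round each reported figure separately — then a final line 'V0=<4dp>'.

Under the risk-neutral measure, an up-move has probability p* = (R−d)/(u−d) = 0.7531 and values discount at R = 1.29.
Terminal values V(3,·): V(3,0)=108.3774, V(3,1)=87.0284, V(3,2)=40.2489, V(3,3)=0.0000
  t=2,j=0: stock 26.3568 → up 39.2716 (V=87.0284), down 17.9226 (V=108.3774). Price 71.5502; hedge Δ=-1.0000, bond B=97.9070.
  t=2,j=1: stock 57.7524 → up 86.0511 (V=40.2489), down 39.2716 (V=87.0284). Price 40.1546; hedge Δ=-1.0000, bond B=97.9070.
  t=2,j=2: stock 126.5457 → up 188.5531 (V=0.0000), down 86.0511 (V=40.2489). Price 7.7039; hedge Δ=-0.3927, bond B=57.3939.
  t=1,j=0: stock 38.7600 → up 57.7524 (V=40.1546), down 26.3568 (V=71.5502). Price 37.1369; hedge Δ=-1.0000, bond B=75.8969.
  t=1,j=1: stock 84.9300 → up 126.5457 (V=7.7039), down 57.7524 (V=40.1546). Price 12.1833; hedge Δ=-0.4717, bond B=52.2458.
  t=0,j=0: stock 57.0000 → up 84.9300 (V=12.1833), down 38.7600 (V=37.1369). Price 14.2207; hedge Δ=-0.5405, bond B=45.0276.
Check: Δ(0,0)·S0 + B(0,0) = 14.2207 = V0.

(0,0): Delta=-0.5405 Bond=45.0276
(1,0): Delta=-1.0000 Bond=75.8969
(1,1): Delta=-0.4717 Bond=52.2458
(2,0): Delta=-1.0000 Bond=97.9070
(2,1): Delta=-1.0000 Bond=97.9070
(2,2): Delta=-0.3927 Bond=57.3939
V0=14.2207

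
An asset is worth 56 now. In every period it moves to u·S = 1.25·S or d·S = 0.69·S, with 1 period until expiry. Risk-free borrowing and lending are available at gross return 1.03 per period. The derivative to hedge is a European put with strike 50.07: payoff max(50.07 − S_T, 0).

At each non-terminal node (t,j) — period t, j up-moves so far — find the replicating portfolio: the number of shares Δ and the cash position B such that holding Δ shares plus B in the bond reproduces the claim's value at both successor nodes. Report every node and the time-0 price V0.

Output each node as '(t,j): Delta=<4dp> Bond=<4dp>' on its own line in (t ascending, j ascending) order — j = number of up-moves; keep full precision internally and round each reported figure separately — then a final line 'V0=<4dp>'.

(0,0): Delta=-0.3645 Bond=24.7703
V0=4.3596

The replicating-portfolio and risk-neutral prices coincide; use p* = (1.03−0.69)/(1.25−0.69) = 0.6071 for the latter.
At expiry t=1: V(1,0)=11.4300, V(1,1)=0.0000
(0,0): S=56.0000. Δ = (V_up−V_dn)/(S_up−S_dn) = (0.0000−11.4300)/(70.0000−38.6400) = -0.3645. V = [p*·0.0000 + (1−p*)·11.4300]/1.03 = 4.3596. B = V − Δ·S = 24.7703.
Check: Δ(0,0)·S0 + B(0,0) = 4.3596 = V0.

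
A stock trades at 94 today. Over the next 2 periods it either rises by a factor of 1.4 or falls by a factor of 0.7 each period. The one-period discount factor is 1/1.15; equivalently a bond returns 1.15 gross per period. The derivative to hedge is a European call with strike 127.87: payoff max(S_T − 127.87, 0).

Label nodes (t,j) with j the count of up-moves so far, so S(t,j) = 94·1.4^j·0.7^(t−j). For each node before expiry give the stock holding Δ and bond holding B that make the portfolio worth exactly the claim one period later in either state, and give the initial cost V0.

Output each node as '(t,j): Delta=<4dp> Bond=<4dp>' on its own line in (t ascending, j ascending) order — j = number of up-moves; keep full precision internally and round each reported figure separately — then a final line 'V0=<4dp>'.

(0,0): Delta=0.4789 Bond=-27.4010
(1,0): Delta=0.0000 Bond=0.0000
(1,1): Delta=0.6119 Bond=-49.0174
V0=17.6149

Since d<R<u, set p* = (R−d)/(u−d) = 0.6429; price each node as the discounted p*-expectation of its children.
At expiry t=2: V(2,0)=0.0000, V(2,1)=0.0000, V(2,2)=56.3700
Node (1,0) S=65.8000: V=(p*·0.0000+(1−p*)·0.0000)/1.15=0.0000; Δ=(0.0000−0.0000)/(92.1200−46.0600)=0.0000; B=V−Δ·S=0.0000
Node (1,1) S=131.6000: V=(p*·56.3700+(1−p*)·0.0000)/1.15=31.5112; Δ=(56.3700−0.0000)/(184.2400−92.1200)=0.6119; B=V−Δ·S=-49.0174
Node (0,0) S=94.0000: V=(p*·31.5112+(1−p*)·0.0000)/1.15=17.6149; Δ=(31.5112−0.0000)/(131.6000−65.8000)=0.4789; B=V−Δ·S=-27.4010
Self-financing check: at every node Δ·S+B equals the discounted successor values.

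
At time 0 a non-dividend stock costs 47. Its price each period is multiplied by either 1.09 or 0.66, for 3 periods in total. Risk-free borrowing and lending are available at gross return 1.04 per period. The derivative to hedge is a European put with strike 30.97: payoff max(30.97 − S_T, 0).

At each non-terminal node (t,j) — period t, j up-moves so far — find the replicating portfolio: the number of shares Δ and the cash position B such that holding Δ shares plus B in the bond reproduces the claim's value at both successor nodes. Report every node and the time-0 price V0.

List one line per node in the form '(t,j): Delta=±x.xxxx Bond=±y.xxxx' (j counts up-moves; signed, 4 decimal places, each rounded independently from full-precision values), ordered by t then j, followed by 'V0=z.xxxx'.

(0,0): Delta=-0.0868 Bond=4.3803
(1,0): Delta=-0.6251 Bond=21.2534
(1,1): Delta=-0.0439 Bond=2.3584
(2,0): Delta=-1.0000 Bond=29.7788
(2,1): Delta=-0.5952 Bond=21.0937
(2,2): Delta=0.0000 Bond=0.0000
V0=0.3002

The replicating-portfolio and risk-neutral prices coincide; use p* = (1.04−0.66)/(1.09−0.66) = 0.8837 for the latter.
Payoff layer (t=3): V(3,0)=17.4577, V(3,1)=8.6542, V(3,2)=0.0000, V(3,3)=0.0000
Node (2,0) S=20.4732: V=(p*·8.6542+(1−p*)·17.4577)/1.04=9.3056; Δ=(8.6542−17.4577)/(22.3158−13.5123)=-1.0000; B=V−Δ·S=29.7788
Node (2,1) S=33.8118: V=(p*·0.0000+(1−p*)·8.6542)/1.04=0.9676; Δ=(0.0000−8.6542)/(36.8549−22.3158)=-0.5952; B=V−Δ·S=21.0937
Node (2,2) S=55.8407: V=(p*·0.0000+(1−p*)·0.0000)/1.04=0.0000; Δ=(0.0000−0.0000)/(60.8664−36.8549)=0.0000; B=V−Δ·S=0.0000
Node (1,0) S=31.0200: V=(p*·0.9676+(1−p*)·9.3056)/1.04=1.8626; Δ=(0.9676−9.3056)/(33.8118−20.4732)=-0.6251; B=V−Δ·S=21.2534
Node (1,1) S=51.2300: V=(p*·0.0000+(1−p*)·0.9676)/1.04=0.1082; Δ=(0.0000−0.9676)/(55.8407−33.8118)=-0.0439; B=V−Δ·S=2.3584
Node (0,0) S=47.0000: V=(p*·0.1082+(1−p*)·1.8626)/1.04=0.3002; Δ=(0.1082−1.8626)/(51.2300−31.0200)=-0.0868; B=V−Δ·S=4.3803
The time-0 hedge costs 0.3002, which is the no-arbitrage price.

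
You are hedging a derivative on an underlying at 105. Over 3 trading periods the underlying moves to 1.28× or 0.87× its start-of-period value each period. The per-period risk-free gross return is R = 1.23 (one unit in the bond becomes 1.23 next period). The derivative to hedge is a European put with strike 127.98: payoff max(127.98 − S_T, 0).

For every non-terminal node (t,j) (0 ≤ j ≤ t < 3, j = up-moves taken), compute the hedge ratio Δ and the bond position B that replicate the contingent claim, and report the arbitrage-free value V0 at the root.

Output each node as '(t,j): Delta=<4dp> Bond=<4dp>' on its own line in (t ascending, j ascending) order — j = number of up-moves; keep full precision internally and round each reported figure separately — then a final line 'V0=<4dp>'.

The replicating-portfolio and risk-neutral prices coincide; use p* = (1.23−0.87)/(1.28−0.87) = 0.8780 for the latter.
Terminal values V(3,·): V(3,0)=58.8372, V(3,1)=26.2526, V(3,2)=0.0000, V(3,3)=0.0000
Node (2,0) S=79.4745: V=(p*·26.2526+(1−p*)·58.8372)/1.23=24.5743; Δ=(26.2526−58.8372)/(101.7274−69.1428)=-1.0000; B=V−Δ·S=104.0488
Node (2,1) S=116.9280: V=(p*·0.0000+(1−p*)·26.2526)/1.23=2.6029; Δ=(0.0000−26.2526)/(149.6678−101.7274)=-0.5476; B=V−Δ·S=66.6337
Node (2,2) S=172.0320: V=(p*·0.0000+(1−p*)·0.0000)/1.23=0.0000; Δ=(0.0000−0.0000)/(220.2010−149.6678)=0.0000; B=V−Δ·S=0.0000
Node (1,0) S=91.3500: V=(p*·2.6029+(1−p*)·24.5743)/1.23=4.2946; Δ=(2.6029−24.5743)/(116.9280−79.4745)=-0.5866; B=V−Δ·S=57.8834
Node (1,1) S=134.4000: V=(p*·0.0000+(1−p*)·2.6029)/1.23=0.2581; Δ=(0.0000−2.6029)/(172.0320−116.9280)=-0.0472; B=V−Δ·S=6.6066
Node (0,0) S=105.0000: V=(p*·0.2581+(1−p*)·4.2946)/1.23=0.6100; Δ=(0.2581−4.2946)/(134.4000−91.3500)=-0.0938; B=V−Δ·S=10.4551
Check: Δ(0,0)·S0 + B(0,0) = 0.6100 = V0.

(0,0): Delta=-0.0938 Bond=10.4551
(1,0): Delta=-0.5866 Bond=57.8834
(1,1): Delta=-0.0472 Bond=6.6066
(2,0): Delta=-1.0000 Bond=104.0488
(2,1): Delta=-0.5476 Bond=66.6337
(2,2): Delta=0.0000 Bond=0.0000
V0=0.6100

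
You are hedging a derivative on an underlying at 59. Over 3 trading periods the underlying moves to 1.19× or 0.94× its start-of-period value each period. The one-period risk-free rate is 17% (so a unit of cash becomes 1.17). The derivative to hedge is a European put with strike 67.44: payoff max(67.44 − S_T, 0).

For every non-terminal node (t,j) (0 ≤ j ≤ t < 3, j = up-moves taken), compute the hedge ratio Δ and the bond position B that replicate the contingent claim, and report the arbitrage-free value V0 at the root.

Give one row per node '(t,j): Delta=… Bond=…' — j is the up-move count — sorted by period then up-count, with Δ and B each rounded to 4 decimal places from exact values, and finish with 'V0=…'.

(0,0): Delta=-0.0435 Bond=2.6329
(1,0): Delta=-0.3707 Bond=21.2240
(1,1): Delta=-0.0210 Bond=1.5028
(2,0): Delta=-1.0000 Bond=57.6410
(2,1): Delta=-0.3274 Bond=21.9792
(2,2): Delta=0.0000 Bond=0.0000
V0=0.0655

Since d<R<u, set p* = (R−d)/(u−d) = 0.9200; price each node as the discounted p*-expectation of its children.
Payoff layer (t=3): V(3,0)=18.4355, V(3,1)=5.4024, V(3,2)=0.0000, V(3,3)=0.0000
(2,0): S=52.1324. Δ = (V_up−V_dn)/(S_up−S_dn) = (5.4024−18.4355)/(62.0376−49.0045) = -1.0000. V = [p*·5.4024 + (1−p*)·18.4355]/1.17 = 5.5086. B = V − Δ·S = 57.6410.
(2,1): S=65.9974. Δ = (V_up−V_dn)/(S_up−S_dn) = (0.0000−5.4024)/(78.5369−62.0376) = -0.3274. V = [p*·0.0000 + (1−p*)·5.4024]/1.17 = 0.3694. B = V − Δ·S = 21.9792.
(2,2): S=83.5499. Δ = (V_up−V_dn)/(S_up−S_dn) = (0.0000−0.0000)/(99.4244−78.5369) = 0.0000. V = [p*·0.0000 + (1−p*)·0.0000]/1.17 = 0.0000. B = V − Δ·S = 0.0000.
(1,0): S=55.4600. Δ = (V_up−V_dn)/(S_up−S_dn) = (0.3694−5.5086)/(65.9974−52.1324) = -0.3707. V = [p*·0.3694 + (1−p*)·5.5086]/1.17 = 0.6671. B = V − Δ·S = 21.2240.
(1,1): S=70.2100. Δ = (V_up−V_dn)/(S_up−S_dn) = (0.0000−0.3694)/(83.5499−65.9974) = -0.0210. V = [p*·0.0000 + (1−p*)·0.3694]/1.17 = 0.0253. B = V − Δ·S = 1.5028.
(0,0): S=59.0000. Δ = (V_up−V_dn)/(S_up−S_dn) = (0.0253−0.6671)/(70.2100−55.4600) = -0.0435. V = [p*·0.0253 + (1−p*)·0.6671]/1.17 = 0.0655. B = V − Δ·S = 2.6329.
Check: Δ(0,0)·S0 + B(0,0) = 0.0655 = V0.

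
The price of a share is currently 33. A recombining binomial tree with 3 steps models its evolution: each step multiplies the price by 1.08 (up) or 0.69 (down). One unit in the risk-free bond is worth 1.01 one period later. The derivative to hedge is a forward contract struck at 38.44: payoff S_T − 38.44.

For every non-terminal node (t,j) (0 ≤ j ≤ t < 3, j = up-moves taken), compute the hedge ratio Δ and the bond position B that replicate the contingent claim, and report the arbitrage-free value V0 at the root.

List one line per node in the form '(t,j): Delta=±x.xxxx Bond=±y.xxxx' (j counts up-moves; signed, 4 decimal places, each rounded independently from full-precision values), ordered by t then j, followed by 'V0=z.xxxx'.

Under the risk-neutral measure, an up-move has probability p* = (R−d)/(u−d) = 0.8205 and values discount at R = 1.01.
Terminal values V(3,·): V(3,0)=-27.5992, V(3,1)=-21.4718, V(3,2)=-11.8811, V(3,3)=3.1305
(2,0): S=15.7113. Δ = (V_up−V_dn)/(S_up−S_dn) = (-21.4718−-27.5992)/(16.9682−10.8408) = 1.0000. V = [p*·-21.4718 + (1−p*)·-27.5992]/1.01 = -22.3481. B = V − Δ·S = -38.0594.
(2,1): S=24.5916. Δ = (V_up−V_dn)/(S_up−S_dn) = (-11.8811−-21.4718)/(26.5589−16.9682) = 1.0000. V = [p*·-11.8811 + (1−p*)·-21.4718]/1.01 = -13.4678. B = V − Δ·S = -38.0594.
(2,2): S=38.4912. Δ = (V_up−V_dn)/(S_up−S_dn) = (3.1305−-11.8811)/(41.5705−26.5589) = 1.0000. V = [p*·3.1305 + (1−p*)·-11.8811]/1.01 = 0.4318. B = V − Δ·S = -38.0594.
(1,0): S=22.7700. Δ = (V_up−V_dn)/(S_up−S_dn) = (-13.4678−-22.3481)/(24.5916−15.7113) = 1.0000. V = [p*·-13.4678 + (1−p*)·-22.3481]/1.01 = -14.9126. B = V − Δ·S = -37.6826.
(1,1): S=35.6400. Δ = (V_up−V_dn)/(S_up−S_dn) = (0.4318−-13.4678)/(38.4912−24.5916) = 1.0000. V = [p*·0.4318 + (1−p*)·-13.4678]/1.01 = -2.0426. B = V − Δ·S = -37.6826.
(0,0): S=33.0000. Δ = (V_up−V_dn)/(S_up−S_dn) = (-2.0426−-14.9126)/(35.6400−22.7700) = 1.0000. V = [p*·-2.0426 + (1−p*)·-14.9126]/1.01 = -4.3095. B = V − Δ·S = -37.3095.
Root portfolio cost Δ·33+B reproduces V0=-4.3095.

(0,0): Delta=1.0000 Bond=-37.3095
(1,0): Delta=1.0000 Bond=-37.6826
(1,1): Delta=1.0000 Bond=-37.6826
(2,0): Delta=1.0000 Bond=-38.0594
(2,1): Delta=1.0000 Bond=-38.0594
(2,2): Delta=1.0000 Bond=-38.0594
V0=-4.3095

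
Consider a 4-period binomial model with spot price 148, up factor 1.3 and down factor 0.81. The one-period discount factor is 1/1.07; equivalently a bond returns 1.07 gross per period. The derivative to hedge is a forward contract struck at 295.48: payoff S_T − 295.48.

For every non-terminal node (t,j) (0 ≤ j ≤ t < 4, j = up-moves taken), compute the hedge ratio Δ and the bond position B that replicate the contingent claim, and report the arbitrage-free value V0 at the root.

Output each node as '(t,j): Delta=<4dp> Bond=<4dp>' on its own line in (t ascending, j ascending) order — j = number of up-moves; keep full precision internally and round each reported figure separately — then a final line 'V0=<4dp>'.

No-arbitrage ⇒ martingale measure with p* = (R−d)/(u−d) = 0.5306.
Terminal values V(4,·): V(4,0)=-231.7709, V(4,1)=-193.2308, V(4,2)=-131.3763, V(4,3)=-32.1036, V(4,4)=127.2228
(3,0): S=78.6533. Δ = (V_up−V_dn)/(S_up−S_dn) = (-193.2308−-231.7709)/(102.2492−63.7091) = 1.0000. V = [p*·-193.2308 + (1−p*)·-231.7709]/1.07 = -197.4963. B = V − Δ·S = -276.1495.
(3,1): S=126.2336. Δ = (V_up−V_dn)/(S_up−S_dn) = (-131.3763−-193.2308)/(164.1037−102.2492) = 1.0000. V = [p*·-131.3763 + (1−p*)·-193.2308]/1.07 = -149.9159. B = V − Δ·S = -276.1495.
(3,2): S=202.5972. Δ = (V_up−V_dn)/(S_up−S_dn) = (-32.1036−-131.3763)/(263.3764−164.1037) = 1.0000. V = [p*·-32.1036 + (1−p*)·-131.3763]/1.07 = -73.5523. B = V − Δ·S = -276.1495.
(3,3): S=325.1560. Δ = (V_up−V_dn)/(S_up−S_dn) = (127.2228−-32.1036)/(422.7028−263.3764) = 1.0000. V = [p*·127.2228 + (1−p*)·-32.1036]/1.07 = 49.0065. B = V − Δ·S = -276.1495.
(2,0): S=97.1028. Δ = (V_up−V_dn)/(S_up−S_dn) = (-149.9159−-197.4963)/(126.2336−78.6533) = 1.0000. V = [p*·-149.9159 + (1−p*)·-197.4963]/1.07 = -160.9809. B = V − Δ·S = -258.0837.
(2,1): S=155.8440. Δ = (V_up−V_dn)/(S_up−S_dn) = (-73.5523−-149.9159)/(202.5972−126.2336) = 1.0000. V = [p*·-73.5523 + (1−p*)·-149.9159]/1.07 = -102.2397. B = V − Δ·S = -258.0837.
(2,2): S=250.1200. Δ = (V_up−V_dn)/(S_up−S_dn) = (49.0065−-73.5523)/(325.1560−202.5972) = 1.0000. V = [p*·49.0065 + (1−p*)·-73.5523]/1.07 = -7.9637. B = V − Δ·S = -258.0837.
(1,0): S=119.8800. Δ = (V_up−V_dn)/(S_up−S_dn) = (-102.2397−-160.9809)/(155.8440−97.1028) = 1.0000. V = [p*·-102.2397 + (1−p*)·-160.9809]/1.07 = -121.3197. B = V − Δ·S = -241.1997.
(1,1): S=192.4000. Δ = (V_up−V_dn)/(S_up−S_dn) = (-7.9637−-102.2397)/(250.1200−155.8440) = 1.0000. V = [p*·-7.9637 + (1−p*)·-102.2397]/1.07 = -48.7997. B = V − Δ·S = -241.1997.
(0,0): S=148.0000. Δ = (V_up−V_dn)/(S_up−S_dn) = (-48.7997−-121.3197)/(192.4000−119.8800) = 1.0000. V = [p*·-48.7997 + (1−p*)·-121.3197]/1.07 = -77.4203. B = V − Δ·S = -225.4203.
Root portfolio cost Δ·148+B reproduces V0=-77.4203.

(0,0): Delta=1.0000 Bond=-225.4203
(1,0): Delta=1.0000 Bond=-241.1997
(1,1): Delta=1.0000 Bond=-241.1997
(2,0): Delta=1.0000 Bond=-258.0837
(2,1): Delta=1.0000 Bond=-258.0837
(2,2): Delta=1.0000 Bond=-258.0837
(3,0): Delta=1.0000 Bond=-276.1495
(3,1): Delta=1.0000 Bond=-276.1495
(3,2): Delta=1.0000 Bond=-276.1495
(3,3): Delta=1.0000 Bond=-276.1495
V0=-77.4203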